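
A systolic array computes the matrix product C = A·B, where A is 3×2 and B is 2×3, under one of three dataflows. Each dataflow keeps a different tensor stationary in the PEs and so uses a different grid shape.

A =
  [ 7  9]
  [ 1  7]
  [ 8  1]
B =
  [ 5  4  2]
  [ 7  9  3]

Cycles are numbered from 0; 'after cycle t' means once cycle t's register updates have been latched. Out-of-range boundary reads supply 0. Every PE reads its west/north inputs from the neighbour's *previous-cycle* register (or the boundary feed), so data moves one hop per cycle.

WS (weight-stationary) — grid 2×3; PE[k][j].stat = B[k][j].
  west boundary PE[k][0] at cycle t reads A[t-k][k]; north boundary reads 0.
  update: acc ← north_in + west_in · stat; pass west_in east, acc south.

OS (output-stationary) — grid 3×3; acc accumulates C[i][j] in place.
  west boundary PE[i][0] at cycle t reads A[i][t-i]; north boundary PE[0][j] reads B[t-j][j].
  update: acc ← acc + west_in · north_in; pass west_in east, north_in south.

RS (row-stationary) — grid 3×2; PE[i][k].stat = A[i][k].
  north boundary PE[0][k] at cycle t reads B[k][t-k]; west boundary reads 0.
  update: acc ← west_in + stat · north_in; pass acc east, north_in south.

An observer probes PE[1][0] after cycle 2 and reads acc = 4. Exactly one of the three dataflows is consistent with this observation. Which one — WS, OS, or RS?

dataflow = RS

Under WS (2×3), PE[1][0]:
  t=0 PE[1][0]: acc=0 h=0 v=0
  t=1 PE[1][0]: acc=98 h=9 v=98
  t=2 PE[1][0]: acc=54 h=7 v=54
Under OS (3×3), PE[1][0]:
  t=0 PE[1][0]: acc=0 h=0 v=0
  t=1 PE[1][0]: acc=5 h=1 v=5
  t=2 PE[1][0]: acc=54 h=7 v=7
Under RS (3×2), PE[1][0]:
  t=0 PE[1][0]: acc=0 h=0 v=0
  t=1 PE[1][0]: acc=5 h=5 v=5
  t=2 PE[1][0]: acc=4 h=4 v=4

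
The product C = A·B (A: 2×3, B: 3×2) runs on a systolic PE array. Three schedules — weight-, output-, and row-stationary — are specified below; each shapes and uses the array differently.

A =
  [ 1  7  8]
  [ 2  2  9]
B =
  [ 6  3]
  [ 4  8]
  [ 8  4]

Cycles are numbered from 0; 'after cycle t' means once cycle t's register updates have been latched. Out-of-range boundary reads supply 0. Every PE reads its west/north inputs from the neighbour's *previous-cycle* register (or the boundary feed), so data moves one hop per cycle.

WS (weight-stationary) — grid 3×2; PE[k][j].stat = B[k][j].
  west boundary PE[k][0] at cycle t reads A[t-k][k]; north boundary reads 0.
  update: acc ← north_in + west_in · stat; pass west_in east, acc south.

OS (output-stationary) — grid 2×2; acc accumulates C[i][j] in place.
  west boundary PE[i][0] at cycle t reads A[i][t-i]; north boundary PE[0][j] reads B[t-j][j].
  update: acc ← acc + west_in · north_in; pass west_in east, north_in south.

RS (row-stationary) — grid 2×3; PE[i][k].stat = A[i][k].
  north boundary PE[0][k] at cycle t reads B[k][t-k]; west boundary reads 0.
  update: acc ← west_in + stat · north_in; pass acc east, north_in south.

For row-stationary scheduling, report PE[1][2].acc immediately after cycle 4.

RS 2×3: PE[1][2] cycle-by-cycle (with neighbour feeds):
  [0] (0,2) acc=0 (h:0 v:0)
  [0] (1,1) acc=0 (h:0 v:0)
  [0] (1,2) acc=0 (h:0 v:0)
  [1] (0,2) acc=0 (h:0 v:0)
  [1] (1,1) acc=0 (h:0 v:0)
  [1] (1,2) acc=0 (h:0 v:0)
  [2] (0,2) acc=98 (h:98 v:8)
  [2] (1,1) acc=20 (h:20 v:4)
  [2] (1,2) acc=0 (h:0 v:0)
  [3] (0,2) acc=91 (h:91 v:4)
  [3] (1,1) acc=22 (h:22 v:8)
  [3] (1,2) acc=92 (h:92 v:8)
  [4] (0,2) acc=0 (h:0 v:0)
  [4] (1,1) acc=0 (h:0 v:0)
  [4] (1,2) acc=58 (h:58 v:4)

PE[1][2].acc = 58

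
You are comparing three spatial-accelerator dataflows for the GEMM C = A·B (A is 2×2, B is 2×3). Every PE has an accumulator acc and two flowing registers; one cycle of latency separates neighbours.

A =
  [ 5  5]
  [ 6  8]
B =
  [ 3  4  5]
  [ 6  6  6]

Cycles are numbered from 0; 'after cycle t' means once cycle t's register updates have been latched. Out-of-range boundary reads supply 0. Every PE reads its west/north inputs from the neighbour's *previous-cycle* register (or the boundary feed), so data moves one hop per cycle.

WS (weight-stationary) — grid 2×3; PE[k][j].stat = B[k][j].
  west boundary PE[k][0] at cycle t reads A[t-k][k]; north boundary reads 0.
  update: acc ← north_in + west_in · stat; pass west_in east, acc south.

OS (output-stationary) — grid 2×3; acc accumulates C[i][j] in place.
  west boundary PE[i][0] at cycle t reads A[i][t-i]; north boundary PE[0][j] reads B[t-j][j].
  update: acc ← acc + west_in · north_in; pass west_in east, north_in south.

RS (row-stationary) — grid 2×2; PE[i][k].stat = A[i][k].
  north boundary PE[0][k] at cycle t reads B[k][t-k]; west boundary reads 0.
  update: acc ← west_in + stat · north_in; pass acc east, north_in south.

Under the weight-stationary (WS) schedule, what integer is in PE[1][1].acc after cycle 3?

WS 2×3: PE[1][1] cycle-by-cycle (with neighbour feeds):
  cycle 0: PE[0][1] → acc 0, east 0, south 0
  cycle 0: PE[1][0] → acc 0, east 0, south 0
  cycle 0: PE[1][1] → acc 0, east 0, south 0
  cycle 1: PE[0][1] → acc 20, east 5, south 20
  cycle 1: PE[1][0] → acc 45, east 5, south 45
  cycle 1: PE[1][1] → acc 0, east 0, south 0
  cycle 2: PE[0][1] → acc 24, east 6, south 24
  cycle 2: PE[1][0] → acc 66, east 8, south 66
  cycle 2: PE[1][1] → acc 50, east 5, south 50
  cycle 3: PE[0][1] → acc 0, east 0, south 0
  cycle 3: PE[1][0] → acc 0, east 0, south 0
  cycle 3: PE[1][1] → acc 72, east 8, south 72

PE[1][1].acc = 72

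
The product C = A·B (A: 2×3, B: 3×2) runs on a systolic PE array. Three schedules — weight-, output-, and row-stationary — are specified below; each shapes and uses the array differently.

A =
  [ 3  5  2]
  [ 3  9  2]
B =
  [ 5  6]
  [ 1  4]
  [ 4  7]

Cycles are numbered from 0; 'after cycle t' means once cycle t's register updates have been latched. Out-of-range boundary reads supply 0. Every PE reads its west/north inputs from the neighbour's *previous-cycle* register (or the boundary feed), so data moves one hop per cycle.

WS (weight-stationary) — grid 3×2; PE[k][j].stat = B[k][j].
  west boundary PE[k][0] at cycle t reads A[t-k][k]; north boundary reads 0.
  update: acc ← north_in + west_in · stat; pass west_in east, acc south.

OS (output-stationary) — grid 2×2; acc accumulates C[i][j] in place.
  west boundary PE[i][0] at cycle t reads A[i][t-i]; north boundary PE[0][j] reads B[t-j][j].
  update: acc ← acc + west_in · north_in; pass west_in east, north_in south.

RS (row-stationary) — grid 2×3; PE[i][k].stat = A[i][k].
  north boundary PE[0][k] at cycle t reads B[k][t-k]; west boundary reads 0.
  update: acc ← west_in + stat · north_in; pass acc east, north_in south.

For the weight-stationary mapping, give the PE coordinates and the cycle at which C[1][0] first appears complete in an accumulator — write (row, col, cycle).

(row, col, cycle) = (2, 0, 3)

WS — PE[2][0] is where C[1][0] collects:
  t=0 PE[2][0]: acc=0 h=0 v=0
  t=1 PE[2][0]: acc=0 h=0 v=0
  t=2 PE[2][0]: acc=28 h=2 v=28
  t=3 PE[2][0]: acc=32 h=2 v=32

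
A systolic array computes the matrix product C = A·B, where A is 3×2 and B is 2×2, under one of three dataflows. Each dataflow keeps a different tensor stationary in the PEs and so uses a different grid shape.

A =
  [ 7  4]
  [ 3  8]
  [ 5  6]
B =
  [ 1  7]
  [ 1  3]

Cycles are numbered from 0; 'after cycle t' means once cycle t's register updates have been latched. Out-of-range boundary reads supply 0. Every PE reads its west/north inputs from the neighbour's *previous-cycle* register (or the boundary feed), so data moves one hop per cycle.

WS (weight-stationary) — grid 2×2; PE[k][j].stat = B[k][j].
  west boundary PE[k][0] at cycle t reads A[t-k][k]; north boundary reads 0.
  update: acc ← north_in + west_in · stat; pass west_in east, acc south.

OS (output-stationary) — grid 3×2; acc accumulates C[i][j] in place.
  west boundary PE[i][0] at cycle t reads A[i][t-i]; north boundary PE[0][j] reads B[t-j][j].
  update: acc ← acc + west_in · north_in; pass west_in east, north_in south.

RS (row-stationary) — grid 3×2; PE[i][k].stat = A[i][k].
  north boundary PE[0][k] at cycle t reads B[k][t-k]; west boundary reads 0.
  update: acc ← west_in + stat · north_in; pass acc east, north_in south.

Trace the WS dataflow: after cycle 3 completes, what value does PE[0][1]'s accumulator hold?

PE[0][1].acc = 35

Tracing WS — 2×2 array, target PE[0][1]:
  t=0 PE[0][0]: acc=7 h=7 v=7
  t=0 PE[0][1]: acc=0 h=0 v=0
  t=1 PE[0][0]: acc=3 h=3 v=3
  t=1 PE[0][1]: acc=49 h=7 v=49
  t=2 PE[0][0]: acc=5 h=5 v=5
  t=2 PE[0][1]: acc=21 h=3 v=21
  t=3 PE[0][0]: acc=0 h=0 v=0
  t=3 PE[0][1]: acc=35 h=5 v=35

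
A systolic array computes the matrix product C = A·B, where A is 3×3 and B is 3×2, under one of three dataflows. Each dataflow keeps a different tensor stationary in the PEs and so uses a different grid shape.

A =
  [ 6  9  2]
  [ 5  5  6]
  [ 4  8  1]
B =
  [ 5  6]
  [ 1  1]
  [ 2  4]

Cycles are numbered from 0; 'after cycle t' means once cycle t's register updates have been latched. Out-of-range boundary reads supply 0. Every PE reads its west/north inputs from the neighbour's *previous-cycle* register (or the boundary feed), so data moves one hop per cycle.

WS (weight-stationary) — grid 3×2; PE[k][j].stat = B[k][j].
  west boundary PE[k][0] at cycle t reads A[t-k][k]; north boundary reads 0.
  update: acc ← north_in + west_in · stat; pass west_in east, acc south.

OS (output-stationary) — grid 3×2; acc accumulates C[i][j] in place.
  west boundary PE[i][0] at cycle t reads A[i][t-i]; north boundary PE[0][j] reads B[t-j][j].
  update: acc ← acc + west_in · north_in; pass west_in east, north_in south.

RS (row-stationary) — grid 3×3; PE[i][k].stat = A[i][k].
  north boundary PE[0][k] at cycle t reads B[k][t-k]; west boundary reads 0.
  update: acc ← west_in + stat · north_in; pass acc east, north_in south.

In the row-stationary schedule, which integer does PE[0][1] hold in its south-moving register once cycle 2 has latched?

RS on a 3×3 grid — tracing PE[0][1] and its feeders:
  [0] (0,0) acc=30 (h:30 v:5)
  [0] (0,1) acc=0 (h:0 v:0)
  [1] (0,0) acc=36 (h:36 v:6)
  [1] (0,1) acc=39 (h:39 v:1)
  [2] (0,0) acc=0 (h:0 v:0)
  [2] (0,1) acc=45 (h:45 v:1)

register = 1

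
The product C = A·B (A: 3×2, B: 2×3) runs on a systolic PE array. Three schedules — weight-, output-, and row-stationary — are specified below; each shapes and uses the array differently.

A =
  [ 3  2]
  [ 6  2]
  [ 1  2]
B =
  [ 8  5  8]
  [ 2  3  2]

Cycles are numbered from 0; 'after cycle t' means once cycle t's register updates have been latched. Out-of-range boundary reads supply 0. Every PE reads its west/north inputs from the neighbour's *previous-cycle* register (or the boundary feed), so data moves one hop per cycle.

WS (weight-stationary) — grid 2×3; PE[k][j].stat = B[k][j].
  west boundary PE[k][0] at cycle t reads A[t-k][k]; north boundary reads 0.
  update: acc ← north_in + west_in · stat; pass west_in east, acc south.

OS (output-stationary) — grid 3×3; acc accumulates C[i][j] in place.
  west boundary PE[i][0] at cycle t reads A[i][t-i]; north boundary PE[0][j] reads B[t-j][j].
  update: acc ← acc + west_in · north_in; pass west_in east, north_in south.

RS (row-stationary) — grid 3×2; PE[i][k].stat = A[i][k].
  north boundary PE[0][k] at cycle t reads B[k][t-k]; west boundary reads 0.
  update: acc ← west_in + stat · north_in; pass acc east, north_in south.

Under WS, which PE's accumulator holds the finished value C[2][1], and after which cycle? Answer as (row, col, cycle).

(row, col, cycle) = (1, 1, 4)

Under WS, C[2][1] lands at PE[1][1]:
  @0  [1,1]  acc 0  |  →0  ↓0
  @1  [1,1]  acc 0  |  →0  ↓0
  @2  [1,1]  acc 21  |  →2  ↓21
  @3  [1,1]  acc 36  |  →2  ↓36
  @4  [1,1]  acc 11  |  →2  ↓11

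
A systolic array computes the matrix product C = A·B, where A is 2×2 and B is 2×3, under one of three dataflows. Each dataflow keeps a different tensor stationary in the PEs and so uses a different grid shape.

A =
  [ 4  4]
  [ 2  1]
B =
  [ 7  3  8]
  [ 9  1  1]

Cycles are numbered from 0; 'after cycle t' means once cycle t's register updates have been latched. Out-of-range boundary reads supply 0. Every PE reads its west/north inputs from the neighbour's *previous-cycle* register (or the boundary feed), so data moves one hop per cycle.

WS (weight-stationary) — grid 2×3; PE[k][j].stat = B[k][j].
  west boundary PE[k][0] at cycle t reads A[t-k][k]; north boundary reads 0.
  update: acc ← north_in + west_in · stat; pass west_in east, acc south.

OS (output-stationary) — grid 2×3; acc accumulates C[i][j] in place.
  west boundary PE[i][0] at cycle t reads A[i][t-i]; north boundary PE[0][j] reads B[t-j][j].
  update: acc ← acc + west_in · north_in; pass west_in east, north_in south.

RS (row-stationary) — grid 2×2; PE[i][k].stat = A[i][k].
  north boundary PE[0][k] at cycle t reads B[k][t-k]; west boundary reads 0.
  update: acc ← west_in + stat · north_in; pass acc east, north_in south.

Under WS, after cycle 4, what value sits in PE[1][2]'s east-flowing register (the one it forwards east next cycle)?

WS on a 2×3 grid — tracing PE[1][2] and its feeders:
  cycle 0: PE[0][2] → acc 0, east 0, south 0
  cycle 0: PE[1][1] → acc 0, east 0, south 0
  cycle 0: PE[1][2] → acc 0, east 0, south 0
  cycle 1: PE[0][2] → acc 0, east 0, south 0
  cycle 1: PE[1][1] → acc 0, east 0, south 0
  cycle 1: PE[1][2] → acc 0, east 0, south 0
  cycle 2: PE[0][2] → acc 32, east 4, south 32
  cycle 2: PE[1][1] → acc 16, east 4, south 16
  cycle 2: PE[1][2] → acc 0, east 0, south 0
  cycle 3: PE[0][2] → acc 16, east 2, south 16
  cycle 3: PE[1][1] → acc 7, east 1, south 7
  cycle 3: PE[1][2] → acc 36, east 4, south 36
  cycle 4: PE[0][2] → acc 0, east 0, south 0
  cycle 4: PE[1][1] → acc 0, east 0, south 0
  cycle 4: PE[1][2] → acc 17, east 1, south 17

register = 1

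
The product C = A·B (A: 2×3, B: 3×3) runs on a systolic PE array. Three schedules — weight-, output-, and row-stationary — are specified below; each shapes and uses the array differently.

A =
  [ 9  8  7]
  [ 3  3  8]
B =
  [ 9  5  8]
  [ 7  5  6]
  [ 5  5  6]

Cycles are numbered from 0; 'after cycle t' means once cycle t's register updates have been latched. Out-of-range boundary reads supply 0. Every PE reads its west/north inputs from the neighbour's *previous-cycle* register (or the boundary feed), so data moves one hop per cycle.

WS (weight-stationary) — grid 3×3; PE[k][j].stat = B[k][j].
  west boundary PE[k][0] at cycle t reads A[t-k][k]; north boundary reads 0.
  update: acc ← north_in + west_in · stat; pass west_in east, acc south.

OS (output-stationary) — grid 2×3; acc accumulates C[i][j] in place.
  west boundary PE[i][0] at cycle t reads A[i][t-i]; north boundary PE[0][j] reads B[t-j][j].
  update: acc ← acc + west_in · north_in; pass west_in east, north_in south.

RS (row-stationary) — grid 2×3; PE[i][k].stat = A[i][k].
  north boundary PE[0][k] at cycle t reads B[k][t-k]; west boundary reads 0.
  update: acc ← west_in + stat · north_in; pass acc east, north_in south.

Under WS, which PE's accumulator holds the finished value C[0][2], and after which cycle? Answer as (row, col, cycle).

(row, col, cycle) = (2, 2, 4)

WS — PE[2][2] is where C[0][2] collects:
  t=0 PE[2][2]: acc=0 h=0 v=0
  t=1 PE[2][2]: acc=0 h=0 v=0
  t=2 PE[2][2]: acc=0 h=0 v=0
  t=3 PE[2][2]: acc=0 h=0 v=0
  t=4 PE[2][2]: acc=162 h=7 v=162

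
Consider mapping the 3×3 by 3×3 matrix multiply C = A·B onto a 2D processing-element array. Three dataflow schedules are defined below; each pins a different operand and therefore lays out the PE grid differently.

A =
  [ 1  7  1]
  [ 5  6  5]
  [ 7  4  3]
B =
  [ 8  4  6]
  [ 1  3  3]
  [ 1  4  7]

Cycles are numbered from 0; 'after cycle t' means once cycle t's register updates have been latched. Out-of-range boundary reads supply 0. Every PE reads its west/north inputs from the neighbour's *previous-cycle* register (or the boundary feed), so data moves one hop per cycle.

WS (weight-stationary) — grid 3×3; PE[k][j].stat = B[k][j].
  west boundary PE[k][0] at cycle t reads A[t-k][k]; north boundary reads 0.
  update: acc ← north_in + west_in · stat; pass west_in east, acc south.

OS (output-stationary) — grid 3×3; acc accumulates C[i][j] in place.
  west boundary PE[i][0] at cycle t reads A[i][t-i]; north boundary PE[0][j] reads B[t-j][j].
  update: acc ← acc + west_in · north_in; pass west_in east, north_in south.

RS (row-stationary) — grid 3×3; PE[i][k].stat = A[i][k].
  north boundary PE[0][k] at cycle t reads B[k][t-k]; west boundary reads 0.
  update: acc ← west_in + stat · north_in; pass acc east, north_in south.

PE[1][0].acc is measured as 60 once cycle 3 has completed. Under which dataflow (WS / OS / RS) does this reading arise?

WS (3×3 grid), PE[1][0]:
  [0] (1,0) acc=0 (h:0 v:0)
  [1] (1,0) acc=15 (h:7 v:15)
  [2] (1,0) acc=46 (h:6 v:46)
  [3] (1,0) acc=60 (h:4 v:60)
OS (3×3 grid), PE[1][0]:
  [0] (1,0) acc=0 (h:0 v:0)
  [1] (1,0) acc=40 (h:5 v:8)
  [2] (1,0) acc=46 (h:6 v:1)
  [3] (1,0) acc=51 (h:5 v:1)
RS (3×3 grid), PE[1][0]:
  [0] (1,0) acc=0 (h:0 v:0)
  [1] (1,0) acc=40 (h:40 v:8)
  [2] (1,0) acc=20 (h:20 v:4)
  [3] (1,0) acc=30 (h:30 v:6)

dataflow = WS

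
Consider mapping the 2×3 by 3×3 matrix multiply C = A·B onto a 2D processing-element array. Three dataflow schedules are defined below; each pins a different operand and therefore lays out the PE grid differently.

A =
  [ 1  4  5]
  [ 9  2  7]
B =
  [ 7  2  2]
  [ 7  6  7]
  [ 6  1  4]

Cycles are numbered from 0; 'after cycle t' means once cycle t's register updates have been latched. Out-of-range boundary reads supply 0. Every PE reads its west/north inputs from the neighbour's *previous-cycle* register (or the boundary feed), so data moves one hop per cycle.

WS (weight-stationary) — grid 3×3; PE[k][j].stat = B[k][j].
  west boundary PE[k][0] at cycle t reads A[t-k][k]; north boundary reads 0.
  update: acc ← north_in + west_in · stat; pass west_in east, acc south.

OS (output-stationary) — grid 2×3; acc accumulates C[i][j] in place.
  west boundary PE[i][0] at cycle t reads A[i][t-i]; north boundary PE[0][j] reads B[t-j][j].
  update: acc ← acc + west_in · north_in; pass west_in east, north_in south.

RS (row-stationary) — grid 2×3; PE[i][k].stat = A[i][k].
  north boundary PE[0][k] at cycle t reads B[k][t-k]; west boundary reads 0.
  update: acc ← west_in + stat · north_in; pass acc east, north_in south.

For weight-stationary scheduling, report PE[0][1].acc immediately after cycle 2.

PE[0][1].acc = 18

WS on a 3×3 grid — tracing PE[0][1] and its feeders:
  c0 r0c0: 7 / 1 / 7
  c0 r0c1: 0 / 0 / 0
  c1 r0c0: 63 / 9 / 63
  c1 r0c1: 2 / 1 / 2
  c2 r0c0: 0 / 0 / 0
  c2 r0c1: 18 / 9 / 18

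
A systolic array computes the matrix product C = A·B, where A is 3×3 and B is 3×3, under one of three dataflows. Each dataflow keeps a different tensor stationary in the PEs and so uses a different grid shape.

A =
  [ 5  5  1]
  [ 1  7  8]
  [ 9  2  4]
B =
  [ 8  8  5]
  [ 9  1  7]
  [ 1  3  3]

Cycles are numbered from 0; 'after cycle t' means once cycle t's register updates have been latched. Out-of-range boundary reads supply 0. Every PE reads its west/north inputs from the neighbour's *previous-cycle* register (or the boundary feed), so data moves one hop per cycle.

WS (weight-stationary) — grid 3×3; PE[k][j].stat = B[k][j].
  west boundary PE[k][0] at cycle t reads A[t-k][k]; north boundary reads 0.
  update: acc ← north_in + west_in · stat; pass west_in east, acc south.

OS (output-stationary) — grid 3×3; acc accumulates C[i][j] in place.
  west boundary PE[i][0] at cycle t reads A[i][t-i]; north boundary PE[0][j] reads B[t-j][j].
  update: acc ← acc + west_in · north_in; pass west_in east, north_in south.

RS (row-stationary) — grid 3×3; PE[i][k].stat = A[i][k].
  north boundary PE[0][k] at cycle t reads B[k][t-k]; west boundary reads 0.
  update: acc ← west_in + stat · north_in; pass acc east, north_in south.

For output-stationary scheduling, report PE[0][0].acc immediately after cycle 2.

OS on a 3×3 grid — tracing PE[0][0] and its feeders:
  0: (0,0).acc=40  regs=<5,8>
  1: (0,0).acc=85  regs=<5,9>
  2: (0,0).acc=86  regs=<1,1>

PE[0][0].acc = 86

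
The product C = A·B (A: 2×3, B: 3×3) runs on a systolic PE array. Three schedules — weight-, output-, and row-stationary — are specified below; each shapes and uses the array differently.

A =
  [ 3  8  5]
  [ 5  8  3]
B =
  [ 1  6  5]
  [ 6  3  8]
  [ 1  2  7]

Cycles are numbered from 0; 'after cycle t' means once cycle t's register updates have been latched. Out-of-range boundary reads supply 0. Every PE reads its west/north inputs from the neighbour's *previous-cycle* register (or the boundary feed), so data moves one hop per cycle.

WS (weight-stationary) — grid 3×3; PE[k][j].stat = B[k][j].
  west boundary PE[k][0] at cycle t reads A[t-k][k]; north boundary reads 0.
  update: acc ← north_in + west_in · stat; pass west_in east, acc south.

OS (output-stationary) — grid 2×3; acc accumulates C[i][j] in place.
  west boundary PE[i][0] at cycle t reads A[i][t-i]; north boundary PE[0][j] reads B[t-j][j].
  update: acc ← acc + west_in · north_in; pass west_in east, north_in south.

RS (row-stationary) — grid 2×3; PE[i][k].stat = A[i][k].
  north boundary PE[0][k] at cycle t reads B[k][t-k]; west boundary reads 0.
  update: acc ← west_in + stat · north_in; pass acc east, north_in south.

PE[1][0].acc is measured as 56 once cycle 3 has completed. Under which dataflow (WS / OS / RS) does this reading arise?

dataflow = OS

Under WS (3×3), PE[1][0]:
  step 0 · PE1,0: acc=0; fwd→0 fwd↓0
  step 1 · PE1,0: acc=51; fwd→8 fwd↓51
  step 2 · PE1,0: acc=53; fwd→8 fwd↓53
  step 3 · PE1,0: acc=0; fwd→0 fwd↓0
Under OS (2×3), PE[1][0]:
  step 0 · PE1,0: acc=0; fwd→0 fwd↓0
  step 1 · PE1,0: acc=5; fwd→5 fwd↓1
  step 2 · PE1,0: acc=53; fwd→8 fwd↓6
  step 3 · PE1,0: acc=56; fwd→3 fwd↓1
Under RS (2×3), PE[1][0]:
  step 0 · PE1,0: acc=0; fwd→0 fwd↓0
  step 1 · PE1,0: acc=5; fwd→5 fwd↓1
  step 2 · PE1,0: acc=30; fwd→30 fwd↓6
  step 3 · PE1,0: acc=25; fwd→25 fwd↓5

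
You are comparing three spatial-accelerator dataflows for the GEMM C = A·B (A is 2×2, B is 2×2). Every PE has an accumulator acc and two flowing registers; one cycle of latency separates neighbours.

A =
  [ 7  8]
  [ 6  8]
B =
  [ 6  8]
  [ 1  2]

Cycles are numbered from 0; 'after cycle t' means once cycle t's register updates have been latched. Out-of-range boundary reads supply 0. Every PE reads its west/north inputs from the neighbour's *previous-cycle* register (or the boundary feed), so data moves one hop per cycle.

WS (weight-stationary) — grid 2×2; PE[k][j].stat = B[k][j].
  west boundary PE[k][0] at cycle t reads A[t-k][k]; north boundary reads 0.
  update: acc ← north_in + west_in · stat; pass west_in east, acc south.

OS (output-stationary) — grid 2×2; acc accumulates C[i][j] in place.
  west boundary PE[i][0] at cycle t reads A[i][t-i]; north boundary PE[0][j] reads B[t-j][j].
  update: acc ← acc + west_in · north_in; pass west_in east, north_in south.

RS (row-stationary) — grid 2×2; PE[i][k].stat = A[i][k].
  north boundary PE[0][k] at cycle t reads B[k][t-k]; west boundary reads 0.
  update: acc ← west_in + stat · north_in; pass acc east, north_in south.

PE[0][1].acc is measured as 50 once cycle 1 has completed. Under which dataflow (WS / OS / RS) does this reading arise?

dataflow = RS

WS [2×2] PE[0][1] across cycles:
  cycle 0: PE[0][1] → acc 0, east 0, south 0
  cycle 1: PE[0][1] → acc 56, east 7, south 56
OS [2×2] PE[0][1] across cycles:
  cycle 0: PE[0][1] → acc 0, east 0, south 0
  cycle 1: PE[0][1] → acc 56, east 7, south 8
RS [2×2] PE[0][1] across cycles:
  cycle 0: PE[0][1] → acc 0, east 0, south 0
  cycle 1: PE[0][1] → acc 50, east 50, south 1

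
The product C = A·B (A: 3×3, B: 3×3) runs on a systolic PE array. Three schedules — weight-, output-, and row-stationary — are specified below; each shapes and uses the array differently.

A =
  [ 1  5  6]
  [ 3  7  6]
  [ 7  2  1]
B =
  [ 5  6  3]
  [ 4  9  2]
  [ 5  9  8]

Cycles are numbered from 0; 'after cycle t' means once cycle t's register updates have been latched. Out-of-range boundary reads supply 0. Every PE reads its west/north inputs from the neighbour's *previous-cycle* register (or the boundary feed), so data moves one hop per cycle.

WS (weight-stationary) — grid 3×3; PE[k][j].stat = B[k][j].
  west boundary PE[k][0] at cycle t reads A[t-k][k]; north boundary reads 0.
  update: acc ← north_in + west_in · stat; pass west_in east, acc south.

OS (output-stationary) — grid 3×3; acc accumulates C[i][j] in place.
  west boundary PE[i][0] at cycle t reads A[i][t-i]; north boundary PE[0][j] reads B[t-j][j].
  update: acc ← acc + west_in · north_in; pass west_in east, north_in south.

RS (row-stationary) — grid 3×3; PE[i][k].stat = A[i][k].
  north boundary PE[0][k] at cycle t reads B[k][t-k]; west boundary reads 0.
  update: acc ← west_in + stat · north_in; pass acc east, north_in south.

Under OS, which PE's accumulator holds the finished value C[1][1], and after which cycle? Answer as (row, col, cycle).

Under OS, C[1][1] lands at PE[1][1]:
  step 0 · PE1,1: acc=0; fwd→0 fwd↓0
  step 1 · PE1,1: acc=0; fwd→0 fwd↓0
  step 2 · PE1,1: acc=18; fwd→3 fwd↓6
  step 3 · PE1,1: acc=81; fwd→7 fwd↓9
  step 4 · PE1,1: acc=135; fwd→6 fwd↓9

(row, col, cycle) = (1, 1, 4)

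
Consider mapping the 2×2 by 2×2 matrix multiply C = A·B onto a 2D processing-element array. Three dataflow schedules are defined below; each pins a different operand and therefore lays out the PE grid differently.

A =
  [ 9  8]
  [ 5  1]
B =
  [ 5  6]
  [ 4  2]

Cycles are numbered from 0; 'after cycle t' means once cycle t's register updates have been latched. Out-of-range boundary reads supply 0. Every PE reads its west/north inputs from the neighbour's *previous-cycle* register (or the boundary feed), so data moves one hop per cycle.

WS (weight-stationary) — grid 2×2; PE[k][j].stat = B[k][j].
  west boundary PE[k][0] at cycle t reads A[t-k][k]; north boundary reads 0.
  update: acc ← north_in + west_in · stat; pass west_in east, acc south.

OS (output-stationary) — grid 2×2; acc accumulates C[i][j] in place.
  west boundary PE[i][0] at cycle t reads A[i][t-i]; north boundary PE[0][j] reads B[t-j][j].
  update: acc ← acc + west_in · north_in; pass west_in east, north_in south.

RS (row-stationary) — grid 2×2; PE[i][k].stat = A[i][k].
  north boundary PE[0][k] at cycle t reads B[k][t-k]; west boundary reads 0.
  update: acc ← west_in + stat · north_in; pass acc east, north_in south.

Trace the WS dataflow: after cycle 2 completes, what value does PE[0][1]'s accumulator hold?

PE[0][1].acc = 30

WS (2×2). Following PE[0][1] plus its west/north inputs:
  after 0 — PE[0][0] acc=45, pass-E 9, pass-S 45
  after 0 — PE[0][1] acc=0, pass-E 0, pass-S 0
  after 1 — PE[0][0] acc=25, pass-E 5, pass-S 25
  after 1 — PE[0][1] acc=54, pass-E 9, pass-S 54
  after 2 — PE[0][0] acc=0, pass-E 0, pass-S 0
  after 2 — PE[0][1] acc=30, pass-E 5, pass-S 30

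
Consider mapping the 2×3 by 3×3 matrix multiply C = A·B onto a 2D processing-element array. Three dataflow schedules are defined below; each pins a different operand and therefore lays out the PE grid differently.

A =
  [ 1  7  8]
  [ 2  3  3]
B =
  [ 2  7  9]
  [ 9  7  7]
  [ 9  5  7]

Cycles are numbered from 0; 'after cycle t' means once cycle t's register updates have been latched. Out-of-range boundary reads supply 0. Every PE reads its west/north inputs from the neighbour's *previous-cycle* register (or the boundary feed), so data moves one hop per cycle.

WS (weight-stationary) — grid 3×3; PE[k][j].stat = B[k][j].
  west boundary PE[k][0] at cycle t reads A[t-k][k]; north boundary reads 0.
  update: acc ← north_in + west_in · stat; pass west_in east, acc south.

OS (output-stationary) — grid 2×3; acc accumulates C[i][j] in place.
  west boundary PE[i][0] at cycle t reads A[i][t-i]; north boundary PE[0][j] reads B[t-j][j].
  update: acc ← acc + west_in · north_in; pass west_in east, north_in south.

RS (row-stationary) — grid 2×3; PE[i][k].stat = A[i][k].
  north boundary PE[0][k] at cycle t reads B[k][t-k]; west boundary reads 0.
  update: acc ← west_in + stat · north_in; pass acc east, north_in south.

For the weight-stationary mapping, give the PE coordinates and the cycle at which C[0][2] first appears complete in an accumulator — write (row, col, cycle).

Under WS, C[0][2] lands at PE[2][2]:
  0: (2,2).acc=0  regs=<0,0>
  1: (2,2).acc=0  regs=<0,0>
  2: (2,2).acc=0  regs=<0,0>
  3: (2,2).acc=0  regs=<0,0>
  4: (2,2).acc=114  regs=<8,114>

(row, col, cycle) = (2, 2, 4)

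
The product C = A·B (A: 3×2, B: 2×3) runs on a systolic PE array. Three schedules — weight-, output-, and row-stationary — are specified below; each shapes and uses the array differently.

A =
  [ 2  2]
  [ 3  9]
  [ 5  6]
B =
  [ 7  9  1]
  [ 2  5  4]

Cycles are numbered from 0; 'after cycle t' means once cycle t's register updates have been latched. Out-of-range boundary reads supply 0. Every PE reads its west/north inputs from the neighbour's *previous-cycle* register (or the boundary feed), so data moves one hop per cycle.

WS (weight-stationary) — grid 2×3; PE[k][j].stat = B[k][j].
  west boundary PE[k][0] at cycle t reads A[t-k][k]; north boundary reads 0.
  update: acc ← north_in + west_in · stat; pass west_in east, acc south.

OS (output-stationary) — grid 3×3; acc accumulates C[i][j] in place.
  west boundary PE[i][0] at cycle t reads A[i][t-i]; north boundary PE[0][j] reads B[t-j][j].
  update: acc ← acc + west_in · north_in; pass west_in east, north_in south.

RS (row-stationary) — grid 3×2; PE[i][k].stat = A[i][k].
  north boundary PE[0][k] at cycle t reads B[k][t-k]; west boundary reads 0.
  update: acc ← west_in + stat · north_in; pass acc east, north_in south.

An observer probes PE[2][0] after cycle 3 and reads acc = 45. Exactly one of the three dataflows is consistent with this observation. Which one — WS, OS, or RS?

dataflow = RS

WS (2×3): PE[2][0] does not exist.
OS (3×3 grid), PE[2][0]:
  cycle 0: PE[2][0] → acc 0, east 0, south 0
  cycle 1: PE[2][0] → acc 0, east 0, south 0
  cycle 2: PE[2][0] → acc 35, east 5, south 7
  cycle 3: PE[2][0] → acc 47, east 6, south 2
RS (3×2 grid), PE[2][0]:
  cycle 0: PE[2][0] → acc 0, east 0, south 0
  cycle 1: PE[2][0] → acc 0, east 0, south 0
  cycle 2: PE[2][0] → acc 35, east 35, south 7
  cycle 3: PE[2][0] → acc 45, east 45, south 9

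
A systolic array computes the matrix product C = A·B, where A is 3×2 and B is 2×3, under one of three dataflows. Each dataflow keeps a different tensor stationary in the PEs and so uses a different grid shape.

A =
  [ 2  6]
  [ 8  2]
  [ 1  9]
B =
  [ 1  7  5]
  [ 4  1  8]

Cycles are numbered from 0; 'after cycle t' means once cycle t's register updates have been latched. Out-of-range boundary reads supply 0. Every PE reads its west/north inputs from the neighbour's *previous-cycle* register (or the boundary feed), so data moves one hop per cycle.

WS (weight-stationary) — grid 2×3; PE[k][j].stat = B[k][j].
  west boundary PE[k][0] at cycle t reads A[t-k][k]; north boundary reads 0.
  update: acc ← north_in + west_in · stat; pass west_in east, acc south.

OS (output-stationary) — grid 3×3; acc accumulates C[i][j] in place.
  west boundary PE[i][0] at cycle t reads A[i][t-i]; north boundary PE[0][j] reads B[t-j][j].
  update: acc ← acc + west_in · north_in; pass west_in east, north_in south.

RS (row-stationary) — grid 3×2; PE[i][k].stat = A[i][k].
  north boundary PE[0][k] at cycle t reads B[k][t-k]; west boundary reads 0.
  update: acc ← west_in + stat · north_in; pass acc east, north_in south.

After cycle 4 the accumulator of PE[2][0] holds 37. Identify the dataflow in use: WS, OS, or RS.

— WS: 2×3 array has no PE[2][0].
OS [3×3] PE[2][0] across cycles:
  [0] (2,0) acc=0 (h:0 v:0)
  [1] (2,0) acc=0 (h:0 v:0)
  [2] (2,0) acc=1 (h:1 v:1)
  [3] (2,0) acc=37 (h:9 v:4)
  [4] (2,0) acc=37 (h:0 v:0)
RS [3×2] PE[2][0] across cycles:
  [0] (2,0) acc=0 (h:0 v:0)
  [1] (2,0) acc=0 (h:0 v:0)
  [2] (2,0) acc=1 (h:1 v:1)
  [3] (2,0) acc=7 (h:7 v:7)
  [4] (2,0) acc=5 (h:5 v:5)

dataflow = OS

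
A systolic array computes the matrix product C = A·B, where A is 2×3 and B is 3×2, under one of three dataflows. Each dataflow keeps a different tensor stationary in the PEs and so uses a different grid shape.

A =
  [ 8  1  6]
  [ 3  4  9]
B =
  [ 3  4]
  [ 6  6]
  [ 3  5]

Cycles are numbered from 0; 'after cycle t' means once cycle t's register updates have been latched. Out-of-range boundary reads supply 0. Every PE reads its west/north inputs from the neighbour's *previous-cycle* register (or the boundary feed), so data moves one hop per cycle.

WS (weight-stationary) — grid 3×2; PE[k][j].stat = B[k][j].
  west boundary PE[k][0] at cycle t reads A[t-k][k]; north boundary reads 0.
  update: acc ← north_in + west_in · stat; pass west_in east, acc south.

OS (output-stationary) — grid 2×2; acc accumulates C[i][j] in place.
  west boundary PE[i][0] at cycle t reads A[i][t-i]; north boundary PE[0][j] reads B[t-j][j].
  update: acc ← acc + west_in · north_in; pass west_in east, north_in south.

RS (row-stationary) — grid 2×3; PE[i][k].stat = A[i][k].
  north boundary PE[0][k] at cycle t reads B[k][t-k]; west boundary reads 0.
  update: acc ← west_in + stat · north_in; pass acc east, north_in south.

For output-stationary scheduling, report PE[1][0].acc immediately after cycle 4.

PE[1][0].acc = 60

OS on a 2×2 grid — tracing PE[1][0] and its feeders:
  c0 r0c0: 24 / 8 / 3
  c0 r1c0: 0 / 0 / 0
  c1 r0c0: 30 / 1 / 6
  c1 r1c0: 9 / 3 / 3
  c2 r0c0: 48 / 6 / 3
  c2 r1c0: 33 / 4 / 6
  c3 r0c0: 48 / 0 / 0
  c3 r1c0: 60 / 9 / 3
  c4 r0c0: 48 / 0 / 0
  c4 r1c0: 60 / 0 / 0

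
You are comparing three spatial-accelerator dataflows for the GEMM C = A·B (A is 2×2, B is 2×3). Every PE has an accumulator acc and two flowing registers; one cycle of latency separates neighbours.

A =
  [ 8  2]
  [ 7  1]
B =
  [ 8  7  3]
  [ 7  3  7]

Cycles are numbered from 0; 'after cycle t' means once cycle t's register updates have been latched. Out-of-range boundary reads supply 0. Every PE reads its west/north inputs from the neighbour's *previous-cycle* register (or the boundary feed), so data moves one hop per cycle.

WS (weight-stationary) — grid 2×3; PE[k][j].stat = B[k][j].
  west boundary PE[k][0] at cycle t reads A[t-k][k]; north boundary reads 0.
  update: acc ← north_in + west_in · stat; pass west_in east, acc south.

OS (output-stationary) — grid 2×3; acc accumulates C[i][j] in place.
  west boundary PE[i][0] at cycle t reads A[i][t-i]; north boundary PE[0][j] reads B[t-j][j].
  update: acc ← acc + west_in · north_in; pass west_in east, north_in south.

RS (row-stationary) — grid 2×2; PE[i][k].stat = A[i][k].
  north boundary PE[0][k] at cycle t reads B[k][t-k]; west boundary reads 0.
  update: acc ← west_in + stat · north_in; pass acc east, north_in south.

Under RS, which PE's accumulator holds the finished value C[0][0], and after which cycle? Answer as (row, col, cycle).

(row, col, cycle) = (0, 1, 1)

RS: C[0][0] accumulates in PE[0][1]:
  t=0 PE[0][1]: acc=0 h=0 v=0
  t=1 PE[0][1]: acc=78 h=78 v=7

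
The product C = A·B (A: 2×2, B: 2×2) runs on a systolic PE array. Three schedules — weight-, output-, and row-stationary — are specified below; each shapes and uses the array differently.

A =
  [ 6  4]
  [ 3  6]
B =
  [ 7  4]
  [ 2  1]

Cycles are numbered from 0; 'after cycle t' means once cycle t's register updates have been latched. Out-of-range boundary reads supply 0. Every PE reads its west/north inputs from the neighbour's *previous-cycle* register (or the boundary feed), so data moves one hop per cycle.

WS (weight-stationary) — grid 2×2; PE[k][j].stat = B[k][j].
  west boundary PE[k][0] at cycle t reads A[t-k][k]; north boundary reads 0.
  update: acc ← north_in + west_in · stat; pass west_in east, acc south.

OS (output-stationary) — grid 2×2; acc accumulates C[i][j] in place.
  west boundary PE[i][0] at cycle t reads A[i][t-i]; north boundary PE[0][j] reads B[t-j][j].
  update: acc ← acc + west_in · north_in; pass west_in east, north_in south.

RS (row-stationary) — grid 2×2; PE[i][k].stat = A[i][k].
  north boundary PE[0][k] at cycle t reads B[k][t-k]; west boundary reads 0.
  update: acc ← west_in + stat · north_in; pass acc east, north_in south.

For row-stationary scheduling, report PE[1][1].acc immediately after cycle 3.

RS on a 2×2 grid — tracing PE[1][1] and its feeders:
  [0] (0,1) acc=0 (h:0 v:0)
  [0] (1,0) acc=0 (h:0 v:0)
  [0] (1,1) acc=0 (h:0 v:0)
  [1] (0,1) acc=50 (h:50 v:2)
  [1] (1,0) acc=21 (h:21 v:7)
  [1] (1,1) acc=0 (h:0 v:0)
  [2] (0,1) acc=28 (h:28 v:1)
  [2] (1,0) acc=12 (h:12 v:4)
  [2] (1,1) acc=33 (h:33 v:2)
  [3] (0,1) acc=0 (h:0 v:0)
  [3] (1,0) acc=0 (h:0 v:0)
  [3] (1,1) acc=18 (h:18 v:1)

PE[1][1].acc = 18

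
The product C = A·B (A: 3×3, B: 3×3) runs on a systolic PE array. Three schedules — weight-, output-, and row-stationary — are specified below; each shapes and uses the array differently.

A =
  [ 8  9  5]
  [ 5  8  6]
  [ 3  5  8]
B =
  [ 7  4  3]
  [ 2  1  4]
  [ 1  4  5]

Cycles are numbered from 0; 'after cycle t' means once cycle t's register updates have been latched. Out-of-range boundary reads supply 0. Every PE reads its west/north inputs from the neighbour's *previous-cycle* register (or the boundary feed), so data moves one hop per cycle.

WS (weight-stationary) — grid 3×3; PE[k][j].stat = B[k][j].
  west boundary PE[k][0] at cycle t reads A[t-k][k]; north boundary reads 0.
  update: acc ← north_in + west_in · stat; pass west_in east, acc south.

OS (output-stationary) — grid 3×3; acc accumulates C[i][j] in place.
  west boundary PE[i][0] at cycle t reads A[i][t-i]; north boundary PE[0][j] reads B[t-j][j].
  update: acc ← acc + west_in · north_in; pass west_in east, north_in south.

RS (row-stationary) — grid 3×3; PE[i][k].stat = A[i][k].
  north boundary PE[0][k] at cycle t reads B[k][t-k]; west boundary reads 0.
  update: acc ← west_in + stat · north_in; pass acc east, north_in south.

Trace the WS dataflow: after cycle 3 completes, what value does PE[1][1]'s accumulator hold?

WS (3×3). Following PE[1][1] plus its west/north inputs:
  @0  [0,1]  acc 0  |  →0  ↓0
  @0  [1,0]  acc 0  |  →0  ↓0
  @0  [1,1]  acc 0  |  →0  ↓0
  @1  [0,1]  acc 32  |  →8  ↓32
  @1  [1,0]  acc 74  |  →9  ↓74
  @1  [1,1]  acc 0  |  →0  ↓0
  @2  [0,1]  acc 20  |  →5  ↓20
  @2  [1,0]  acc 51  |  →8  ↓51
  @2  [1,1]  acc 41  |  →9  ↓41
  @3  [0,1]  acc 12  |  →3  ↓12
  @3  [1,0]  acc 31  |  →5  ↓31
  @3  [1,1]  acc 28  |  →8  ↓28

PE[1][1].acc = 28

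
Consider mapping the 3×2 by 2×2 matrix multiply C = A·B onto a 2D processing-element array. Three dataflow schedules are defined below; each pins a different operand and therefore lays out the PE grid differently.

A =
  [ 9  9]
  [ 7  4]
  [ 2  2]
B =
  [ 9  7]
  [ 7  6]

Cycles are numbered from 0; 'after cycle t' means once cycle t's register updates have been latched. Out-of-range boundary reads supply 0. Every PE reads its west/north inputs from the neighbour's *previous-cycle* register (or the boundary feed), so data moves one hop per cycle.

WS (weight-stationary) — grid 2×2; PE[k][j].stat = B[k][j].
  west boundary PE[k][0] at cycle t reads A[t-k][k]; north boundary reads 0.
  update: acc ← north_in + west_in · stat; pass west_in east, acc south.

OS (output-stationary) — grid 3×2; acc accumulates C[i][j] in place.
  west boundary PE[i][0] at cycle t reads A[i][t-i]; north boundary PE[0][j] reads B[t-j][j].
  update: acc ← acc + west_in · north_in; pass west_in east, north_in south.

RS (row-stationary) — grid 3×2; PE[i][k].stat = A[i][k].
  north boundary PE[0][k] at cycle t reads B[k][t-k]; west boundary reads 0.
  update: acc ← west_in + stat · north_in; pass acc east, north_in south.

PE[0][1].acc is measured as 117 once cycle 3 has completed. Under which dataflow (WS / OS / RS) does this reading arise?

dataflow = OS

— WS: 2×2; PE[0][1] trace:
  step 0 · PE0,1: acc=0; fwd→0 fwd↓0
  step 1 · PE0,1: acc=63; fwd→9 fwd↓63
  step 2 · PE0,1: acc=49; fwd→7 fwd↓49
  step 3 · PE0,1: acc=14; fwd→2 fwd↓14
— OS: 3×2; PE[0][1] trace:
  step 0 · PE0,1: acc=0; fwd→0 fwd↓0
  step 1 · PE0,1: acc=63; fwd→9 fwd↓7
  step 2 · PE0,1: acc=117; fwd→9 fwd↓6
  step 3 · PE0,1: acc=117; fwd→0 fwd↓0
— RS: 3×2; PE[0][1] trace:
  step 0 · PE0,1: acc=0; fwd→0 fwd↓0
  step 1 · PE0,1: acc=144; fwd→144 fwd↓7
  step 2 · PE0,1: acc=117; fwd→117 fwd↓6
  step 3 · PE0,1: acc=0; fwd→0 fwd↓0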